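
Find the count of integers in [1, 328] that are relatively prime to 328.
160

328 = 2^3 × 41
φ(n) = n × ∏(1 - 1/p) for each prime p dividing n
φ(328) = 328 × (1 - 1/2) × (1 - 1/41) = 160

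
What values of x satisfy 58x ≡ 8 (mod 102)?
x ≡ 23 (mod 51)

gcd(58, 102) = 2, which divides 8, so solutions exist.
Divide through by 2: 29x ≡ 4 (mod 51).
Find 29^(-1) mod 51 by the extended Euclidean algorithm:
51 = 1 × 29 + 22  ⟹  22 = (1)·51 + (-1)·29
29 = 1 × 22 + 7  ⟹  7 = (-1)·51 + (2)·29
22 = 3 × 7 + 1  ⟹  1 = (4)·51 + (-7)·29
So (-7)·29 ≡ 1 (mod 51), i.e. 29^(-1) ≡ -7 ≡ 44 (mod 51).
x ≡ 44 × 4 = 176 ≡ 23 (mod 51).
Check: 58 × 23 = 1334 ≡ 8 (mod 102).
x ≡ 23 (mod 51), giving 2 solutions mod 102.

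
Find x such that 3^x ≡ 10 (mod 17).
3

Baby-step giant-step with step n = ⌈√17⌉ = 5.
Baby steps 3^j mod 17 (j:value) for j=0..4: 0:1, 1:3, 2:9, 3:10, 4:13.
h = 10 is already in the table at j=3, so x = 3.
Check: 3^3 ≡ 10 (mod 17).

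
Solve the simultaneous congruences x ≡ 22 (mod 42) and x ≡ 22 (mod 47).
22

Using Chinese Remainder Theorem:
M = 42 × 47 = 1974
M1 = 47, M2 = 42
y1 = 47^(-1) mod 42 = 17
y2 = 42^(-1) mod 47 = 28
x = (22×47×17 + 22×42×28) mod 1974 = 22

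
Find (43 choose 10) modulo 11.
1

Using Lucas' theorem:
Write n=43 and k=10 in base 11:
n in base 11: [3, 10]
k in base 11: [0, 10]
C(43,10) mod 11 = ∏ C(n_i, k_i) mod 11
Digit binomials (mod 11): C(3,0) = 1; C(10,10) = 1
Product: 1 × 1 = 1 ≡ 1 (mod 11)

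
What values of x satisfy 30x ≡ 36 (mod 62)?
x ≡ 26 (mod 31)

gcd(30, 62) = 2, which divides 36, so solutions exist.
Divide through by 2: 15x ≡ 18 (mod 31).
Find 15^(-1) mod 31 by the extended Euclidean algorithm:
31 = 2 × 15 + 1  ⟹  1 = (1)·31 + (-2)·15
So (-2)·15 ≡ 1 (mod 31), i.e. 15^(-1) ≡ -2 ≡ 29 (mod 31).
x ≡ 29 × 18 = 522 ≡ 26 (mod 31).
Check: 30 × 26 = 780 ≡ 36 (mod 62).
x ≡ 26 (mod 31), giving 2 solutions mod 62.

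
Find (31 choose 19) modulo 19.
1

Using Lucas' theorem:
Write n=31 and k=19 in base 19:
n in base 19: [1, 12]
k in base 19: [1, 0]
C(31,19) mod 19 = ∏ C(n_i, k_i) mod 19
Digit binomials (mod 19): C(1,1) = 1; C(12,0) = 1
Product: 1 × 1 = 1 ≡ 1 (mod 19)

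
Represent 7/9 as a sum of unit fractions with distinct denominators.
1/2 + 1/4 + 1/36

Greedy algorithm:
7/9: ceiling(9/7) = 2, use 1/2
5/18: ceiling(18/5) = 4, use 1/4
1/36: ceiling(36/1) = 36, use 1/36
Result: 7/9 = 1/2 + 1/4 + 1/36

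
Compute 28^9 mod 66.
46

Repeated squaring. Binary of 9 = 1001.
28^1 ≡ 28 (mod 66); 28^2 ≡ 58 (mod 66); 28^4 ≡ 64 (mod 66); 28^8 ≡ 4 (mod 66)
28^9 = 28^1 × 28^8 ≡ 46 (mod 66)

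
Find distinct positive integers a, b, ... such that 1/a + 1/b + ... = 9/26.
1/3 + 1/78

Greedy algorithm:
9/26: ceiling(26/9) = 3, use 1/3
1/78: ceiling(78/1) = 78, use 1/78
Result: 9/26 = 1/3 + 1/78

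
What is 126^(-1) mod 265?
61

gcd(126, 265) = 1, so the inverse exists.
Extended Euclidean algorithm on (265, 126):
265 = 2 × 126 + 13  ⟹  13 = (1)·265 + (-2)·126
126 = 9 × 13 + 9  ⟹  9 = (-9)·265 + (19)·126
13 = 1 × 9 + 4  ⟹  4 = (10)·265 + (-21)·126
9 = 2 × 4 + 1  ⟹  1 = (-29)·265 + (61)·126
So (61)·126 ≡ 1 (mod 265), i.e. 126^(-1) ≡ 61 (mod 265).
Check: 126 × 61 = 7686 ≡ 1 (mod 265)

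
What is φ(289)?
272

289 = 17^2
φ(n) = n × ∏(1 - 1/p) for each prime p dividing n
φ(289) = 289 × (1 - 1/17) = 272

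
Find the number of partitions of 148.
33549419497

p(n) counts ways to write n as a sum of positive integers (order ignored).
Euler's pentagonal recurrence: p(k) = p(k-1) + p(k-2) - p(k-5) - p(k-7) + p(k-12) + p(k-15) - ... (offsets j(3j∓1)/2, signs ++--, p(0)=1, p(<0)=0).
DP table for k = 0..147: p(0)=1, p(1)=1, p(2)=2, p(3)=3, p(4)=5, p(5)=7, p(6)=11, p(7)=15, p(8)=22, p(9)=30, p(10)=42, p(11)=56, p(12)=77, p(13)=101, p(14)=135, p(15)=176, p(16)=231, p(17)=297, p(18)=385, p(19)=490, p(20)=627, p(21)=792, p(22)=1002, p(23)=1255, p(24)=1575, p(25)=1958, p(26)=2436, p(27)=3010, p(28)=3718, p(29)=4565, p(30)=5604, p(31)=6842, p(32)=8349, p(33)=10143, p(34)=12310, p(35)=14883, p(36)=17977, p(37)=21637, p(38)=26015, p(39)=31185, p(40)=37338, p(41)=44583, p(42)=53174, p(43)=63261, p(44)=75175, p(45)=89134, p(46)=105558, p(47)=124754, p(48)=147273, p(49)=173525, p(50)=204226, p(51)=239943, p(52)=281589, p(53)=329931, p(54)=386155, p(55)=451276, p(56)=526823, p(57)=614154, p(58)=715220, p(59)=831820, p(60)=966467, p(61)=1121505, p(62)=1300156, p(63)=1505499, p(64)=1741630, p(65)=2012558, p(66)=2323520, p(67)=2679689, p(68)=3087735, p(69)=3554345, p(70)=4087968, p(71)=4697205, p(72)=5392783, p(73)=6185689, p(74)=7089500, p(75)=8118264, p(76)=9289091, p(77)=10619863, p(78)=12132164, p(79)=13848650, p(80)=15796476, p(81)=18004327, p(82)=20506255, p(83)=23338469, p(84)=26543660, p(85)=30167357, p(86)=34262962, p(87)=38887673, p(88)=44108109, p(89)=49995925, p(90)=56634173, p(91)=64112359, p(92)=72533807, p(93)=82010177, p(94)=92669720, p(95)=104651419, p(96)=118114304, p(97)=133230930, p(98)=150198136, p(99)=169229875, p(100)=190569292, p(101)=214481126, p(102)=241265379, p(103)=271248950, p(104)=304801365, p(105)=342325709, p(106)=384276336, p(107)=431149389, p(108)=483502844, p(109)=541946240, p(110)=607163746, p(111)=679903203, p(112)=761002156, p(113)=851376628, p(114)=952050665, p(115)=1064144451, p(116)=1188908248, p(117)=1327710076, p(118)=1482074143, p(119)=1653668665, p(120)=1844349560, p(121)=2056148051, p(122)=2291320912, p(123)=2552338241, p(124)=2841940500, p(125)=3163127352, p(126)=3519222692, p(127)=3913864295, p(128)=4351078600, p(129)=4835271870, p(130)=5371315400, p(131)=5964539504, p(132)=6620830889, p(133)=7346629512, p(134)=8149040695, p(135)=9035836076, p(136)=10015581680, p(137)=11097645016, p(138)=12292341831, p(139)=13610949895, p(140)=15065878135, p(141)=16670689208, p(142)=18440293320, p(143)=20390982757, p(144)=22540654445, p(145)=24908858009, p(146)=27517052599, p(147)=30388671978.
Final step: p(148) = p(147) + p(146) - p(143) - p(141) + p(136) + p(133) - p(126) - p(122) + p(113) + p(108) - p(97) - p(91) + p(78) + p(71) - p(56) - p(48) + p(31) + p(22) - p(3)
= 30388671978 + 27517052599 - 20390982757 - 16670689208 + 10015581680 + 7346629512 - 3519222692 - 2291320912 + 851376628 + 483502844 - 133230930 - 64112359 + 12132164 + 4697205 - 526823 - 147273 + 6842 + 1002 - 3
= 33549419497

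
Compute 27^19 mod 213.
75

Repeated squaring. Binary of 19 = 10011.
27^1 ≡ 27 (mod 213); 27^2 ≡ 90 (mod 213); 27^4 ≡ 6 (mod 213); 27^8 ≡ 36 (mod 213); 27^16 ≡ 18 (mod 213)
27^19 = 27^1 × 27^2 × 27^16 ≡ 75 (mod 213)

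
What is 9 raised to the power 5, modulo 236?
49

Repeated squaring. Binary of 5 = 101.
9^1 ≡ 9 (mod 236); 9^2 ≡ 81 (mod 236); 9^4 ≡ 189 (mod 236)
9^5 = 9^1 × 9^4 ≡ 49 (mod 236)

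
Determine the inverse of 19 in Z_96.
91

gcd(19, 96) = 1, so the inverse exists.
Extended Euclidean algorithm on (96, 19):
96 = 5 × 19 + 1  ⟹  1 = (1)·96 + (-5)·19
So (-5)·19 ≡ 1 (mod 96), i.e. 19^(-1) ≡ -5 ≡ 91 (mod 96).
Check: 19 × 91 = 1729 ≡ 1 (mod 96)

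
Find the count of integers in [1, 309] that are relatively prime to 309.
204

309 = 3 × 103
φ(n) = n × ∏(1 - 1/p) for each prime p dividing n
φ(309) = 309 × (1 - 1/3) × (1 - 1/103) = 204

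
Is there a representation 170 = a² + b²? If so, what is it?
1² + 13² (a=1, b=13)

Factorization: 170 = 2 × 5 × 17
By Fermat: n is sum of two squares iff every prime p ≡ 3 (mod 4) appears to even power.
All primes ≡ 3 (mod 4) appear to even power.
Search a = 0, 1, 2, … for 170 - a² a perfect square: first hit at a = 1: 170 - 1 = 169 = 13².
170 = 1² + 13² = 1 + 169 ✓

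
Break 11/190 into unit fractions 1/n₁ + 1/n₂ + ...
1/18 + 1/428 + 1/365940

Greedy algorithm:
11/190: ceiling(190/11) = 18, use 1/18
2/855: ceiling(855/2) = 428, use 1/428
1/365940: ceiling(365940/1) = 365940, use 1/365940
Result: 11/190 = 1/18 + 1/428 + 1/365940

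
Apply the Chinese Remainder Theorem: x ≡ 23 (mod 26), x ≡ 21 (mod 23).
205

Using Chinese Remainder Theorem:
M = 26 × 23 = 598
M1 = 23, M2 = 26
y1 = 23^(-1) mod 26 = 17
y2 = 26^(-1) mod 23 = 8
x = (23×23×17 + 21×26×8) mod 598 = 205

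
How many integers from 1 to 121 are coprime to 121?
110

121 = 11^2
φ(n) = n × ∏(1 - 1/p) for each prime p dividing n
φ(121) = 121 × (1 - 1/11) = 110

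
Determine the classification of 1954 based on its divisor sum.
deficient

Proper divisors of 1954: sum = 1 + 2 + 977 = 980
Since 980 < 1954, 1954 is deficient.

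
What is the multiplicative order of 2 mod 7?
3

7 is prime, so ord(2) divides φ(7) = 6.
Divisors of 6: 1, 2, 3, 6.
Repeated squaring: 2^1 ≡ 2, 2^2 ≡ 4, 2^4 ≡ 2 (mod 7).
Test 2^d mod 7 for each divisor d in increasing order:
2^1 ≡ 2
2^2 ≡ 4
2^3 = 2^2·2^1 ≡ 1  ← first divisor giving 1
The order is 3.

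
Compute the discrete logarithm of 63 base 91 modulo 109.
72

Baby-step giant-step with step n = ⌈√109⌉ = 11.
Baby steps 91^j mod 109 (j:value) for j=0..10: 0:1, 1:91, 2:106, 3:54, 4:9, 5:56, 6:82, 7:50, 8:81, 9:68, 10:84.
Giant-step multiplier: 91^(-11) ≡ 91^(108-11) = 91^97 ≡ 39 (mod 109).
Giant steps γ_i = 63·39^i mod 109: γ_0=63, γ_1=59, γ_2=12, γ_3=32, γ_4=49, γ_5=58, γ_6=82 (in table at j=6).
x = i·n + j = 6·11 + 6 = 72.
Check: 91^72 ≡ 63 (mod 109).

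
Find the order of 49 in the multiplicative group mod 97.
48

97 is prime, so ord(49) divides φ(97) = 96.
Divisors of 96: 1, 2, 3, 4, 6, 8, 12, 16, 24, 32, 48, 96.
Repeated squaring: 49^1 ≡ 49, 49^2 ≡ 73, 49^4 ≡ 91, 49^8 ≡ 36, 49^16 ≡ 35, 49^32 ≡ 61, 49^64 ≡ 35 (mod 97).
Test 49^d mod 97 for each divisor d in increasing order:
49^1 ≡ 49
49^2 ≡ 73
49^3 = 49^2·49^1 ≡ 85
49^4 ≡ 91
49^6 = 49^4·49^2 ≡ 47
49^8 ≡ 36
49^12 = 49^8·49^4 ≡ 75
49^16 ≡ 35
49^24 = 49^16·49^8 ≡ 96
49^32 ≡ 61
49^48 = 49^32·49^16 ≡ 1  ← first divisor giving 1
The order is 48.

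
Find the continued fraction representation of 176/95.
[1; 1, 5, 1, 3, 1, 2]

Euclidean algorithm steps:
176 = 1 × 95 + 81
95 = 1 × 81 + 14
81 = 5 × 14 + 11
14 = 1 × 11 + 3
11 = 3 × 3 + 2
3 = 1 × 2 + 1
2 = 2 × 1 + 0
Continued fraction: [1; 1, 5, 1, 3, 1, 2]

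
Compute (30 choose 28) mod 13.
6

Using Lucas' theorem:
Write n=30 and k=28 in base 13:
n in base 13: [2, 4]
k in base 13: [2, 2]
C(30,28) mod 13 = ∏ C(n_i, k_i) mod 13
Digit binomials (mod 13): C(2,2) = 1; C(4,2) = 6
Product: 1 × 6 = 6 ≡ 6 (mod 13)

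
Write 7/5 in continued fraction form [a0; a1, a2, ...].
[1; 2, 2]

Euclidean algorithm steps:
7 = 1 × 5 + 2
5 = 2 × 2 + 1
2 = 2 × 1 + 0
Continued fraction: [1; 2, 2]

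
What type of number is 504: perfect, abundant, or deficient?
abundant

Proper divisors of 504: sum = 1 + 2 + 3 + 4 + 6 + 7 + 8 + 9 + ... + 84 + 126 + 168 + 252 (23 divisors) = 1056
Since 1056 > 504, 504 is abundant.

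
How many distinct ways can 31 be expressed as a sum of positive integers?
6842

p(n) counts ways to write n as a sum of positive integers (order ignored).
Euler's pentagonal recurrence: p(k) = p(k-1) + p(k-2) - p(k-5) - p(k-7) + p(k-12) + p(k-15) - ... (offsets j(3j∓1)/2, signs ++--, p(0)=1, p(<0)=0).
DP table for k = 0..30: p(0)=1, p(1)=1, p(2)=2, p(3)=3, p(4)=5, p(5)=7, p(6)=11, p(7)=15, p(8)=22, p(9)=30, p(10)=42, p(11)=56, p(12)=77, p(13)=101, p(14)=135, p(15)=176, p(16)=231, p(17)=297, p(18)=385, p(19)=490, p(20)=627, p(21)=792, p(22)=1002, p(23)=1255, p(24)=1575, p(25)=1958, p(26)=2436, p(27)=3010, p(28)=3718, p(29)=4565, p(30)=5604.
Final step: p(31) = p(30) + p(29) - p(26) - p(24) + p(19) + p(16) - p(9) - p(5)
= 5604 + 4565 - 2436 - 1575 + 490 + 231 - 30 - 7
= 6842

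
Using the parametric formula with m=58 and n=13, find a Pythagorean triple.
(3195, 1508, 3533)

Euclid's formula: a = m² - n², b = 2mn, c = m² + n²
m = 58, n = 13
a = 58² - 13² = 3364 - 169 = 3195
b = 2 × 58 × 13 = 1508
c = 58² + 13² = 3364 + 169 = 3533
Verification: 3195² + 1508² = 10208025 + 2274064 = 12482089 = 3533² ✓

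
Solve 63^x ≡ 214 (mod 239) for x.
33

Baby-step giant-step with step n = ⌈√239⌉ = 16.
Baby steps 63^j mod 239 (j:value) for j=0..15: 0:1, 1:63, 2:145, 3:53, 4:232, 5:37, 6:180, 7:107, 8:49, 9:219, 10:174, 11:207, 12:135, 13:140, 14:216, 15:224.
Giant-step multiplier: 63^(-16) ≡ 63^(238-16) = 63^222 ≡ 87 (mod 239).
Giant steps γ_i = 214·87^i mod 239: γ_0=214, γ_1=215, γ_2=63 (in table at j=1).
x = i·n + j = 2·16 + 1 = 33.
Check: 63^33 ≡ 214 (mod 239).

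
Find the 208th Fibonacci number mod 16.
11

Matrix identity: Q^n = [[F_(n+1), F_n], [F_n, F_(n-1)]] with Q = [[1,1],[1,0]].
n = 208 = 11010000₂. Square-and-multiply, entries mod 16:
Q^1 = [[1,1],[1,0]]
Q^3 = (Q^1)²·Q = [[3,2],[2,1]]
Q^6 = (Q^3)² = [[13,8],[8,5]]
Q^13 = (Q^6)²·Q = [[9,9],[9,0]]
Q^26 = (Q^13)² = [[2,1],[1,1]]
Q^52 = (Q^26)² = [[5,3],[3,2]]
Q^104 = (Q^52)² = [[2,5],[5,13]]
Q^208 = (Q^104)² = [[13,11],[11,2]]
F_208 mod 16 = Q^208[0][1] = 11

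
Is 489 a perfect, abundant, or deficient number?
deficient

Proper divisors of 489: sum = 1 + 3 + 163 = 167
Since 167 < 489, 489 is deficient.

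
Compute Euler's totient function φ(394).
196

394 = 2 × 197
φ(n) = n × ∏(1 - 1/p) for each prime p dividing n
φ(394) = 394 × (1 - 1/2) × (1 - 1/197) = 196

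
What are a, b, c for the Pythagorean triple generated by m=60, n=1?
(3599, 120, 3601)

Euclid's formula: a = m² - n², b = 2mn, c = m² + n²
m = 60, n = 1
a = 60² - 1² = 3600 - 1 = 3599
b = 2 × 60 × 1 = 120
c = 60² + 1² = 3600 + 1 = 3601
Verification: 3599² + 120² = 12952801 + 14400 = 12967201 = 3601² ✓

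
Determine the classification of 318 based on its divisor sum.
abundant

Proper divisors of 318: sum = 1 + 2 + 3 + 6 + 53 + 106 + 159 = 330
Since 330 > 318, 318 is abundant.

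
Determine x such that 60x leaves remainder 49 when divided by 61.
x ≡ 12 (mod 61)

gcd(60, 61) = 1, which divides 49, so solutions exist.
Find 60^(-1) mod 61 by the extended Euclidean algorithm:
61 = 1 × 60 + 1  ⟹  1 = (1)·61 + (-1)·60
So (-1)·60 ≡ 1 (mod 61), i.e. 60^(-1) ≡ -1 ≡ 60 (mod 61).
x ≡ 60 × 49 = 2940 ≡ 12 (mod 61).
Check: 60 × 12 = 720 ≡ 49 (mod 61).
Unique solution: x ≡ 12 (mod 61)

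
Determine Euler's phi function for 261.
168

261 = 3^2 × 29
φ(n) = n × ∏(1 - 1/p) for each prime p dividing n
φ(261) = 261 × (1 - 1/3) × (1 - 1/29) = 168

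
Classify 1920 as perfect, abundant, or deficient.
abundant

Proper divisors of 1920: sum = 1 + 2 + 3 + 4 + 5 + 6 + 8 + 10 + ... + 384 + 480 + 640 + 960 (31 divisors) = 4200
Since 4200 > 1920, 1920 is abundant.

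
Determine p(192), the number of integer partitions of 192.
1987276856363

p(n) counts ways to write n as a sum of positive integers (order ignored).
Euler's pentagonal recurrence: p(k) = p(k-1) + p(k-2) - p(k-5) - p(k-7) + p(k-12) + p(k-15) - ... (offsets j(3j∓1)/2, signs ++--, p(0)=1, p(<0)=0).
DP table for k = 0..191: p(0)=1, p(1)=1, p(2)=2, p(3)=3, p(4)=5, p(5)=7, p(6)=11, p(7)=15, p(8)=22, p(9)=30, p(10)=42, p(11)=56, p(12)=77, p(13)=101, p(14)=135, p(15)=176, p(16)=231, p(17)=297, p(18)=385, p(19)=490, p(20)=627, p(21)=792, p(22)=1002, p(23)=1255, p(24)=1575, p(25)=1958, p(26)=2436, p(27)=3010, p(28)=3718, p(29)=4565, p(30)=5604, p(31)=6842, p(32)=8349, p(33)=10143, p(34)=12310, p(35)=14883, p(36)=17977, p(37)=21637, p(38)=26015, p(39)=31185, p(40)=37338, p(41)=44583, p(42)=53174, p(43)=63261, p(44)=75175, p(45)=89134, p(46)=105558, p(47)=124754, p(48)=147273, p(49)=173525, p(50)=204226, p(51)=239943, p(52)=281589, p(53)=329931, p(54)=386155, p(55)=451276, p(56)=526823, p(57)=614154, p(58)=715220, p(59)=831820, p(60)=966467, p(61)=1121505, p(62)=1300156, p(63)=1505499, p(64)=1741630, p(65)=2012558, p(66)=2323520, p(67)=2679689, p(68)=3087735, p(69)=3554345, p(70)=4087968, p(71)=4697205, p(72)=5392783, p(73)=6185689, p(74)=7089500, p(75)=8118264, p(76)=9289091, p(77)=10619863, p(78)=12132164, p(79)=13848650, p(80)=15796476, p(81)=18004327, p(82)=20506255, p(83)=23338469, p(84)=26543660, p(85)=30167357, p(86)=34262962, p(87)=38887673, p(88)=44108109, p(89)=49995925, p(90)=56634173, p(91)=64112359, p(92)=72533807, p(93)=82010177, p(94)=92669720, p(95)=104651419, p(96)=118114304, p(97)=133230930, p(98)=150198136, p(99)=169229875, p(100)=190569292, p(101)=214481126, p(102)=241265379, p(103)=271248950, p(104)=304801365, p(105)=342325709, p(106)=384276336, p(107)=431149389, p(108)=483502844, p(109)=541946240, p(110)=607163746, p(111)=679903203, p(112)=761002156, p(113)=851376628, p(114)=952050665, p(115)=1064144451, p(116)=1188908248, p(117)=1327710076, p(118)=1482074143, p(119)=1653668665, p(120)=1844349560, p(121)=2056148051, p(122)=2291320912, p(123)=2552338241, p(124)=2841940500, p(125)=3163127352, p(126)=3519222692, p(127)=3913864295, p(128)=4351078600, p(129)=4835271870, p(130)=5371315400, p(131)=5964539504, p(132)=6620830889, p(133)=7346629512, p(134)=8149040695, p(135)=9035836076, p(136)=10015581680, p(137)=11097645016, p(138)=12292341831, p(139)=13610949895, p(140)=15065878135, p(141)=16670689208, p(142)=18440293320, p(143)=20390982757, p(144)=22540654445, p(145)=24908858009, p(146)=27517052599, p(147)=30388671978, p(148)=33549419497, p(149)=37027355200, p(150)=40853235313, p(151)=45060624582, p(152)=49686288421, p(153)=54770336324, p(154)=60356673280, p(155)=66493182097, p(156)=73232243759, p(157)=80630964769, p(158)=88751778802, p(159)=97662728555, p(160)=107438159466, p(161)=118159068427, p(162)=129913904637, p(163)=142798995930, p(164)=156919475295, p(165)=172389800255, p(166)=189334822579, p(167)=207890420102, p(168)=228204732751, p(169)=250438925115, p(170)=274768617130, p(171)=301384802048, p(172)=330495499613, p(173)=362326859895, p(174)=397125074750, p(175)=435157697830, p(176)=476715857290, p(177)=522115831195, p(178)=571701605655, p(179)=625846753120, p(180)=684957390936, p(181)=749474411781, p(182)=819876908323, p(183)=896684817527, p(184)=980462880430, p(185)=1071823774337, p(186)=1171432692373, p(187)=1280011042268, p(188)=1398341745571, p(189)=1527273599625, p(190)=1667727404093, p(191)=1820701100652.
Final step: p(192) = p(191) + p(190) - p(187) - p(185) + p(180) + p(177) - p(170) - p(166) + p(157) + p(152) - p(141) - p(135) + p(122) + p(115) - p(100) - p(92) + p(75) + p(66) - p(47) - p(37) + p(16) + p(5)
= 1820701100652 + 1667727404093 - 1280011042268 - 1071823774337 + 684957390936 + 522115831195 - 274768617130 - 189334822579 + 80630964769 + 49686288421 - 16670689208 - 9035836076 + 2291320912 + 1064144451 - 190569292 - 72533807 + 8118264 + 2323520 - 124754 - 21637 + 231 + 7
= 1987276856363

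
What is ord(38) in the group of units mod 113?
112

113 is prime, so ord(38) divides φ(113) = 112.
Divisors of 112: 1, 2, 4, 7, 8, 14, 16, 28, 56, 112.
Repeated squaring: 38^1 ≡ 38, 38^2 ≡ 88, 38^4 ≡ 60, 38^8 ≡ 97, 38^16 ≡ 30, 38^32 ≡ 109, 38^64 ≡ 16 (mod 113).
Test 38^d mod 113 for each divisor d in increasing order:
38^1 ≡ 38
38^2 ≡ 88
38^4 ≡ 60
38^7 = 38^4·38^2·38^1 ≡ 65
38^8 ≡ 97
38^14 = 38^8·38^4·38^2 ≡ 44
38^16 ≡ 30
38^28 = 38^16·38^8·38^4 ≡ 15
38^56 = 38^32·38^16·38^8 ≡ 112
38^112 = 38^64·38^32·38^16 ≡ 1  ← first divisor giving 1
The order is 112.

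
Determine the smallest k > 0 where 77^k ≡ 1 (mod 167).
83

167 is prime, so ord(77) divides φ(167) = 166.
Divisors of 166: 1, 2, 83, 166.
Repeated squaring: 77^1 ≡ 77, 77^2 ≡ 84, 77^4 ≡ 42, 77^8 ≡ 94, 77^16 ≡ 152, 77^32 ≡ 58, 77^64 ≡ 24, 77^128 ≡ 75 (mod 167).
Test 77^d mod 167 for each divisor d in increasing order:
77^1 ≡ 77
77^2 ≡ 84
77^83 = 77^64·77^16·77^2·77^1 ≡ 1  ← first divisor giving 1
The order is 83.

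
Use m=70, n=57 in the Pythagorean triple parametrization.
(1651, 7980, 8149)

Euclid's formula: a = m² - n², b = 2mn, c = m² + n²
m = 70, n = 57
a = 70² - 57² = 4900 - 3249 = 1651
b = 2 × 70 × 57 = 7980
c = 70² + 57² = 4900 + 3249 = 8149
Verification: 1651² + 7980² = 2725801 + 63680400 = 66406201 = 8149² ✓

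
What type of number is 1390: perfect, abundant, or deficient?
deficient

Proper divisors of 1390: sum = 1 + 2 + 5 + 10 + 139 + 278 + 695 = 1130
Since 1130 < 1390, 1390 is deficient.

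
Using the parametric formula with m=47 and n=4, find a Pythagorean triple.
(2193, 376, 2225)

Euclid's formula: a = m² - n², b = 2mn, c = m² + n²
m = 47, n = 4
a = 47² - 4² = 2209 - 16 = 2193
b = 2 × 47 × 4 = 376
c = 47² + 4² = 2209 + 16 = 2225
Verification: 2193² + 376² = 4809249 + 141376 = 4950625 = 2225² ✓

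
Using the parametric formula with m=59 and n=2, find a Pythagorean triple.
(3477, 236, 3485)

Euclid's formula: a = m² - n², b = 2mn, c = m² + n²
m = 59, n = 2
a = 59² - 2² = 3481 - 4 = 3477
b = 2 × 59 × 2 = 236
c = 59² + 2² = 3481 + 4 = 3485
Verification: 3477² + 236² = 12089529 + 55696 = 12145225 = 3485² ✓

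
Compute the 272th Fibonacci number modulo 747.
705

Matrix identity: Q^n = [[F_(n+1), F_n], [F_n, F_(n-1)]] with Q = [[1,1],[1,0]].
n = 272 = 100010000₂. Square-and-multiply, entries mod 747:
Q^1 = [[1,1],[1,0]]
Q^2 = (Q^1)² = [[2,1],[1,1]]
Q^4 = (Q^2)² = [[5,3],[3,2]]
Q^8 = (Q^4)² = [[34,21],[21,13]]
Q^17 = (Q^8)²·Q = [[343,103],[103,240]]
Q^34 = (Q^17)² = [[521,289],[289,232]]
Q^68 = (Q^34)² = [[137,240],[240,644]]
Q^136 = (Q^68)² = [[175,690],[690,232]]
Q^272 = (Q^136)² = [[259,705],[705,301]]
F_272 mod 747 = Q^272[0][1] = 705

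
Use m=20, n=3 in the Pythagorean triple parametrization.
(391, 120, 409)

Euclid's formula: a = m² - n², b = 2mn, c = m² + n²
m = 20, n = 3
a = 20² - 3² = 400 - 9 = 391
b = 2 × 20 × 3 = 120
c = 20² + 3² = 400 + 9 = 409
Verification: 391² + 120² = 152881 + 14400 = 167281 = 409² ✓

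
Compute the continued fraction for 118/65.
[1; 1, 4, 2, 2, 2]

Euclidean algorithm steps:
118 = 1 × 65 + 53
65 = 1 × 53 + 12
53 = 4 × 12 + 5
12 = 2 × 5 + 2
5 = 2 × 2 + 1
2 = 2 × 1 + 0
Continued fraction: [1; 1, 4, 2, 2, 2]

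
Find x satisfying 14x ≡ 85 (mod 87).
x ≡ 62 (mod 87)

gcd(14, 87) = 1, which divides 85, so solutions exist.
Find 14^(-1) mod 87 by the extended Euclidean algorithm:
87 = 6 × 14 + 3  ⟹  3 = (1)·87 + (-6)·14
14 = 4 × 3 + 2  ⟹  2 = (-4)·87 + (25)·14
3 = 1 × 2 + 1  ⟹  1 = (5)·87 + (-31)·14
So (-31)·14 ≡ 1 (mod 87), i.e. 14^(-1) ≡ -31 ≡ 56 (mod 87).
x ≡ 56 × 85 = 4760 ≡ 62 (mod 87).
Check: 14 × 62 = 868 ≡ 85 (mod 87).
Unique solution: x ≡ 62 (mod 87)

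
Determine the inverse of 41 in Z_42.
41

gcd(41, 42) = 1, so the inverse exists.
Extended Euclidean algorithm on (42, 41):
42 = 1 × 41 + 1  ⟹  1 = (1)·42 + (-1)·41
So (-1)·41 ≡ 1 (mod 42), i.e. 41^(-1) ≡ -1 ≡ 41 (mod 42).
Check: 41 × 41 = 1681 ≡ 1 (mod 42)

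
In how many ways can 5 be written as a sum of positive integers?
7

p(n) counts ways to write n as a sum of positive integers (order ignored).
Examples: 5; 4 + 1; 3 + 2; 3 + 1 + 1; 2 + 2 + 1; ... (7 total)
p(5) = 7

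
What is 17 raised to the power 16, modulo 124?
45

Repeated squaring. Binary of 16 = 10000.
17^1 ≡ 17 (mod 124); 17^2 ≡ 41 (mod 124); 17^4 ≡ 69 (mod 124); 17^8 ≡ 49 (mod 124); 17^16 ≡ 45 (mod 124)
17^16 = 17^16 ≡ 45 (mod 124)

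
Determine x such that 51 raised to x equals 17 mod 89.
26

Baby-step giant-step with step n = ⌈√89⌉ = 10.
Baby steps 51^j mod 89 (j:value) for j=0..9: 0:1, 1:51, 2:20, 3:41, 4:44, 5:19, 6:79, 7:24, 8:67, 9:35.
Giant-step multiplier: 51^(-10) ≡ 51^(88-10) = 51^78 ≡ 18 (mod 89).
Giant steps γ_i = 17·18^i mod 89: γ_0=17, γ_1=39, γ_2=79 (in table at j=6).
x = i·n + j = 2·10 + 6 = 26.
Check: 51^26 ≡ 17 (mod 89).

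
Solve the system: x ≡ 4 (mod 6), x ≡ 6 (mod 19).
82

Using Chinese Remainder Theorem:
M = 6 × 19 = 114
M1 = 19, M2 = 6
y1 = 19^(-1) mod 6 = 1
y2 = 6^(-1) mod 19 = 16
x = (4×19×1 + 6×6×16) mod 114 = 82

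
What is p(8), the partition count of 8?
22

p(n) counts ways to write n as a sum of positive integers (order ignored).
Examples: 8; 7 + 1; 6 + 2; 6 + 1 + 1; 5 + 3; ... (22 total)
p(8) = 22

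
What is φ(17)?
16

17 = 17
φ(n) = n × ∏(1 - 1/p) for each prime p dividing n
φ(17) = 17 × (1 - 1/17) = 16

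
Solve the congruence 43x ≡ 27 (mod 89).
x ≡ 71 (mod 89)

gcd(43, 89) = 1, which divides 27, so solutions exist.
Find 43^(-1) mod 89 by the extended Euclidean algorithm:
89 = 2 × 43 + 3  ⟹  3 = (1)·89 + (-2)·43
43 = 14 × 3 + 1  ⟹  1 = (-14)·89 + (29)·43
So (29)·43 ≡ 1 (mod 89), i.e. 43^(-1) ≡ 29 (mod 89).
x ≡ 29 × 27 = 783 ≡ 71 (mod 89).
Check: 43 × 71 = 3053 ≡ 27 (mod 89).
Unique solution: x ≡ 71 (mod 89)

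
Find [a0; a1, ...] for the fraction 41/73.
[0; 1, 1, 3, 1, 1, 4]

Euclidean algorithm steps:
41 = 0 × 73 + 41
73 = 1 × 41 + 32
41 = 1 × 32 + 9
32 = 3 × 9 + 5
9 = 1 × 5 + 4
5 = 1 × 4 + 1
4 = 4 × 1 + 0
Continued fraction: [0; 1, 1, 3, 1, 1, 4]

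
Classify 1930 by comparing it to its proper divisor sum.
deficient

Proper divisors of 1930: sum = 1 + 2 + 5 + 10 + 193 + 386 + 965 = 1562
Since 1562 < 1930, 1930 is deficient.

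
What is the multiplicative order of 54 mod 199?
198

199 is prime, so ord(54) divides φ(199) = 198.
Divisors of 198: 1, 2, 3, 6, 9, 11, 18, 22, 33, 66, 99, 198.
Repeated squaring: 54^1 ≡ 54, 54^2 ≡ 130, 54^4 ≡ 184, 54^8 ≡ 26, 54^16 ≡ 79, 54^32 ≡ 72, 54^64 ≡ 10, 54^128 ≡ 100 (mod 199).
Test 54^d mod 199 for each divisor d in increasing order:
54^1 ≡ 54
54^2 ≡ 130
54^3 = 54^2·54^1 ≡ 55
54^6 = 54^4·54^2 ≡ 40
54^9 = 54^8·54^1 ≡ 11
54^11 = 54^8·54^2·54^1 ≡ 37
54^18 = 54^16·54^2 ≡ 121
54^22 = 54^16·54^4·54^2 ≡ 175
54^33 = 54^32·54^1 ≡ 107
54^66 = 54^64·54^2 ≡ 106
54^99 = 54^64·54^32·54^2·54^1 ≡ 198
54^198 = 54^128·54^64·54^4·54^2 ≡ 1  ← first divisor giving 1
The order is 198.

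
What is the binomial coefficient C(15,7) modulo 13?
0

Using Lucas' theorem:
Write n=15 and k=7 in base 13:
n in base 13: [1, 2]
k in base 13: [0, 7]
C(15,7) mod 13 = ∏ C(n_i, k_i) mod 13
Digit binomials (mod 13): C(1,0) = 1; C(2,7) = 0 (k_i > n_i)
Product: 1 × 0 = 0 ≡ 0 (mod 13)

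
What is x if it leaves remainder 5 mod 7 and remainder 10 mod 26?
166

Using Chinese Remainder Theorem:
M = 7 × 26 = 182
M1 = 26, M2 = 7
y1 = 26^(-1) mod 7 = 3
y2 = 7^(-1) mod 26 = 15
x = (5×26×3 + 10×7×15) mod 182 = 166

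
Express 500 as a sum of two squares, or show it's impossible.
4² + 22² (a=4, b=22)

Factorization: 500 = 2^2 × 5^3
By Fermat: n is sum of two squares iff every prime p ≡ 3 (mod 4) appears to even power.
All primes ≡ 3 (mod 4) appear to even power.
Search a = 0, 1, 2, … for 500 - a² a perfect square: first hit at a = 4: 500 - 16 = 484 = 22².
500 = 4² + 22² = 16 + 484 ✓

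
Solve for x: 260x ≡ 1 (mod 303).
155

gcd(260, 303) = 1, so the inverse exists.
Extended Euclidean algorithm on (303, 260):
303 = 1 × 260 + 43  ⟹  43 = (1)·303 + (-1)·260
260 = 6 × 43 + 2  ⟹  2 = (-6)·303 + (7)·260
43 = 21 × 2 + 1  ⟹  1 = (127)·303 + (-148)·260
So (-148)·260 ≡ 1 (mod 303), i.e. 260^(-1) ≡ -148 ≡ 155 (mod 303).
Check: 260 × 155 = 40300 ≡ 1 (mod 303)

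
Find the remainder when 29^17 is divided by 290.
29

Repeated squaring. Binary of 17 = 10001.
29^1 ≡ 29 (mod 290); 29^2 ≡ 261 (mod 290); 29^4 ≡ 261 (mod 290); 29^8 ≡ 261 (mod 290); 29^16 ≡ 261 (mod 290)
29^17 = 29^1 × 29^16 ≡ 29 (mod 290)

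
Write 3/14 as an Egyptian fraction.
1/5 + 1/70

Greedy algorithm:
3/14: ceiling(14/3) = 5, use 1/5
1/70: ceiling(70/1) = 70, use 1/70
Result: 3/14 = 1/5 + 1/70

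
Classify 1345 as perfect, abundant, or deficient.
deficient

Proper divisors of 1345: sum = 1 + 5 + 269 = 275
Since 275 < 1345, 1345 is deficient.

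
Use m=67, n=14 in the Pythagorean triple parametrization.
(4293, 1876, 4685)

Euclid's formula: a = m² - n², b = 2mn, c = m² + n²
m = 67, n = 14
a = 67² - 14² = 4489 - 196 = 4293
b = 2 × 67 × 14 = 1876
c = 67² + 14² = 4489 + 196 = 4685
Verification: 4293² + 1876² = 18429849 + 3519376 = 21949225 = 4685² ✓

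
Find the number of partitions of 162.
129913904637

p(n) counts ways to write n as a sum of positive integers (order ignored).
Euler's pentagonal recurrence: p(k) = p(k-1) + p(k-2) - p(k-5) - p(k-7) + p(k-12) + p(k-15) - ... (offsets j(3j∓1)/2, signs ++--, p(0)=1, p(<0)=0).
DP table for k = 0..161: p(0)=1, p(1)=1, p(2)=2, p(3)=3, p(4)=5, p(5)=7, p(6)=11, p(7)=15, p(8)=22, p(9)=30, p(10)=42, p(11)=56, p(12)=77, p(13)=101, p(14)=135, p(15)=176, p(16)=231, p(17)=297, p(18)=385, p(19)=490, p(20)=627, p(21)=792, p(22)=1002, p(23)=1255, p(24)=1575, p(25)=1958, p(26)=2436, p(27)=3010, p(28)=3718, p(29)=4565, p(30)=5604, p(31)=6842, p(32)=8349, p(33)=10143, p(34)=12310, p(35)=14883, p(36)=17977, p(37)=21637, p(38)=26015, p(39)=31185, p(40)=37338, p(41)=44583, p(42)=53174, p(43)=63261, p(44)=75175, p(45)=89134, p(46)=105558, p(47)=124754, p(48)=147273, p(49)=173525, p(50)=204226, p(51)=239943, p(52)=281589, p(53)=329931, p(54)=386155, p(55)=451276, p(56)=526823, p(57)=614154, p(58)=715220, p(59)=831820, p(60)=966467, p(61)=1121505, p(62)=1300156, p(63)=1505499, p(64)=1741630, p(65)=2012558, p(66)=2323520, p(67)=2679689, p(68)=3087735, p(69)=3554345, p(70)=4087968, p(71)=4697205, p(72)=5392783, p(73)=6185689, p(74)=7089500, p(75)=8118264, p(76)=9289091, p(77)=10619863, p(78)=12132164, p(79)=13848650, p(80)=15796476, p(81)=18004327, p(82)=20506255, p(83)=23338469, p(84)=26543660, p(85)=30167357, p(86)=34262962, p(87)=38887673, p(88)=44108109, p(89)=49995925, p(90)=56634173, p(91)=64112359, p(92)=72533807, p(93)=82010177, p(94)=92669720, p(95)=104651419, p(96)=118114304, p(97)=133230930, p(98)=150198136, p(99)=169229875, p(100)=190569292, p(101)=214481126, p(102)=241265379, p(103)=271248950, p(104)=304801365, p(105)=342325709, p(106)=384276336, p(107)=431149389, p(108)=483502844, p(109)=541946240, p(110)=607163746, p(111)=679903203, p(112)=761002156, p(113)=851376628, p(114)=952050665, p(115)=1064144451, p(116)=1188908248, p(117)=1327710076, p(118)=1482074143, p(119)=1653668665, p(120)=1844349560, p(121)=2056148051, p(122)=2291320912, p(123)=2552338241, p(124)=2841940500, p(125)=3163127352, p(126)=3519222692, p(127)=3913864295, p(128)=4351078600, p(129)=4835271870, p(130)=5371315400, p(131)=5964539504, p(132)=6620830889, p(133)=7346629512, p(134)=8149040695, p(135)=9035836076, p(136)=10015581680, p(137)=11097645016, p(138)=12292341831, p(139)=13610949895, p(140)=15065878135, p(141)=16670689208, p(142)=18440293320, p(143)=20390982757, p(144)=22540654445, p(145)=24908858009, p(146)=27517052599, p(147)=30388671978, p(148)=33549419497, p(149)=37027355200, p(150)=40853235313, p(151)=45060624582, p(152)=49686288421, p(153)=54770336324, p(154)=60356673280, p(155)=66493182097, p(156)=73232243759, p(157)=80630964769, p(158)=88751778802, p(159)=97662728555, p(160)=107438159466, p(161)=118159068427.
Final step: p(162) = p(161) + p(160) - p(157) - p(155) + p(150) + p(147) - p(140) - p(136) + p(127) + p(122) - p(111) - p(105) + p(92) + p(85) - p(70) - p(62) + p(45) + p(36) - p(17) - p(7)
= 118159068427 + 107438159466 - 80630964769 - 66493182097 + 40853235313 + 30388671978 - 15065878135 - 10015581680 + 3913864295 + 2291320912 - 679903203 - 342325709 + 72533807 + 30167357 - 4087968 - 1300156 + 89134 + 17977 - 297 - 15
= 129913904637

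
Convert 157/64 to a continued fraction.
[2; 2, 4, 1, 5]

Euclidean algorithm steps:
157 = 2 × 64 + 29
64 = 2 × 29 + 6
29 = 4 × 6 + 5
6 = 1 × 5 + 1
5 = 5 × 1 + 0
Continued fraction: [2; 2, 4, 1, 5]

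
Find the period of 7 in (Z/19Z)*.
3

19 is prime, so ord(7) divides φ(19) = 18.
Divisors of 18: 1, 2, 3, 6, 9, 18.
Repeated squaring: 7^1 ≡ 7, 7^2 ≡ 11, 7^4 ≡ 7, 7^8 ≡ 11, 7^16 ≡ 7 (mod 19).
Test 7^d mod 19 for each divisor d in increasing order:
7^1 ≡ 7
7^2 ≡ 11
7^3 = 7^2·7^1 ≡ 1  ← first divisor giving 1
The order is 3.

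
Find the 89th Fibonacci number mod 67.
42

Matrix identity: Q^n = [[F_(n+1), F_n], [F_n, F_(n-1)]] with Q = [[1,1],[1,0]].
n = 89 = 1011001₂. Square-and-multiply, entries mod 67:
Q^1 = [[1,1],[1,0]]
Q^2 = (Q^1)² = [[2,1],[1,1]]
Q^5 = (Q^2)²·Q = [[8,5],[5,3]]
Q^11 = (Q^5)²·Q = [[10,22],[22,55]]
Q^22 = (Q^11)² = [[48,23],[23,25]]
Q^44 = (Q^22)² = [[19,4],[4,15]]
Q^89 = (Q^44)²·Q = [[44,42],[42,2]]
F_89 mod 67 = Q^89[0][1] = 42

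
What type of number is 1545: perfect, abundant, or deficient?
deficient

Proper divisors of 1545: sum = 1 + 3 + 5 + 15 + 103 + 309 + 515 = 951
Since 951 < 1545, 1545 is deficient.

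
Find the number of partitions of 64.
1741630

p(n) counts ways to write n as a sum of positive integers (order ignored).
Euler's pentagonal recurrence: p(k) = p(k-1) + p(k-2) - p(k-5) - p(k-7) + p(k-12) + p(k-15) - ... (offsets j(3j∓1)/2, signs ++--, p(0)=1, p(<0)=0).
DP table for k = 0..63: p(0)=1, p(1)=1, p(2)=2, p(3)=3, p(4)=5, p(5)=7, p(6)=11, p(7)=15, p(8)=22, p(9)=30, p(10)=42, p(11)=56, p(12)=77, p(13)=101, p(14)=135, p(15)=176, p(16)=231, p(17)=297, p(18)=385, p(19)=490, p(20)=627, p(21)=792, p(22)=1002, p(23)=1255, p(24)=1575, p(25)=1958, p(26)=2436, p(27)=3010, p(28)=3718, p(29)=4565, p(30)=5604, p(31)=6842, p(32)=8349, p(33)=10143, p(34)=12310, p(35)=14883, p(36)=17977, p(37)=21637, p(38)=26015, p(39)=31185, p(40)=37338, p(41)=44583, p(42)=53174, p(43)=63261, p(44)=75175, p(45)=89134, p(46)=105558, p(47)=124754, p(48)=147273, p(49)=173525, p(50)=204226, p(51)=239943, p(52)=281589, p(53)=329931, p(54)=386155, p(55)=451276, p(56)=526823, p(57)=614154, p(58)=715220, p(59)=831820, p(60)=966467, p(61)=1121505, p(62)=1300156, p(63)=1505499.
Final step: p(64) = p(63) + p(62) - p(59) - p(57) + p(52) + p(49) - p(42) - p(38) + p(29) + p(24) - p(13) - p(7)
= 1505499 + 1300156 - 831820 - 614154 + 281589 + 173525 - 53174 - 26015 + 4565 + 1575 - 101 - 15
= 1741630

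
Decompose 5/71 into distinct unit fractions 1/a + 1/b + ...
1/15 + 1/267 + 1/94785

Greedy algorithm:
5/71: ceiling(71/5) = 15, use 1/15
4/1065: ceiling(1065/4) = 267, use 1/267
1/94785: ceiling(94785/1) = 94785, use 1/94785
Result: 5/71 = 1/15 + 1/267 + 1/94785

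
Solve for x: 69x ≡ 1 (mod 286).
257

gcd(69, 286) = 1, so the inverse exists.
Extended Euclidean algorithm on (286, 69):
286 = 4 × 69 + 10  ⟹  10 = (1)·286 + (-4)·69
69 = 6 × 10 + 9  ⟹  9 = (-6)·286 + (25)·69
10 = 1 × 9 + 1  ⟹  1 = (7)·286 + (-29)·69
So (-29)·69 ≡ 1 (mod 286), i.e. 69^(-1) ≡ -29 ≡ 257 (mod 286).
Check: 69 × 257 = 17733 ≡ 1 (mod 286)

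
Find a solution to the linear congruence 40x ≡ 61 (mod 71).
x ≡ 53 (mod 71)

gcd(40, 71) = 1, which divides 61, so solutions exist.
Find 40^(-1) mod 71 by the extended Euclidean algorithm:
71 = 1 × 40 + 31  ⟹  31 = (1)·71 + (-1)·40
40 = 1 × 31 + 9  ⟹  9 = (-1)·71 + (2)·40
31 = 3 × 9 + 4  ⟹  4 = (4)·71 + (-7)·40
9 = 2 × 4 + 1  ⟹  1 = (-9)·71 + (16)·40
So (16)·40 ≡ 1 (mod 71), i.e. 40^(-1) ≡ 16 (mod 71).
x ≡ 16 × 61 = 976 ≡ 53 (mod 71).
Check: 40 × 53 = 2120 ≡ 61 (mod 71).
Unique solution: x ≡ 53 (mod 71)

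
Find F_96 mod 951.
744

Matrix identity: Q^n = [[F_(n+1), F_n], [F_n, F_(n-1)]] with Q = [[1,1],[1,0]].
n = 96 = 1100000₂. Square-and-multiply, entries mod 951:
Q^1 = [[1,1],[1,0]]
Q^3 = (Q^1)²·Q = [[3,2],[2,1]]
Q^6 = (Q^3)² = [[13,8],[8,5]]
Q^12 = (Q^6)² = [[233,144],[144,89]]
Q^24 = (Q^12)² = [[847,720],[720,127]]
Q^48 = (Q^24)² = [[460,393],[393,67]]
Q^96 = (Q^48)² = [[865,744],[744,121]]
F_96 mod 951 = Q^96[0][1] = 744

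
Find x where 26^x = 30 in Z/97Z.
75

Baby-step giant-step with step n = ⌈√97⌉ = 10.
Baby steps 26^j mod 97 (j:value) for j=0..9: 0:1, 1:26, 2:94, 3:19, 4:9, 5:40, 6:70, 7:74, 8:81, 9:69.
Giant-step multiplier: 26^(-10) ≡ 26^(96-10) = 26^86 ≡ 95 (mod 97).
Giant steps γ_i = 30·95^i mod 97: γ_0=30, γ_1=37, γ_2=23, γ_3=51, γ_4=92, γ_5=10, γ_6=77, γ_7=40 (in table at j=5).
x = i·n + j = 7·10 + 5 = 75.
Check: 26^75 ≡ 30 (mod 97).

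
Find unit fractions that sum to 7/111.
1/16 + 1/1776

Greedy algorithm:
7/111: ceiling(111/7) = 16, use 1/16
1/1776: ceiling(1776/1) = 1776, use 1/1776
Result: 7/111 = 1/16 + 1/1776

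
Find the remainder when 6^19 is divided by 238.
216

Repeated squaring. Binary of 19 = 10011.
6^1 ≡ 6 (mod 238); 6^2 ≡ 36 (mod 238); 6^4 ≡ 106 (mod 238); 6^8 ≡ 50 (mod 238); 6^16 ≡ 120 (mod 238)
6^19 = 6^1 × 6^2 × 6^16 ≡ 216 (mod 238)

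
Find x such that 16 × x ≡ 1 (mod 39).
22

gcd(16, 39) = 1, so the inverse exists.
Extended Euclidean algorithm on (39, 16):
39 = 2 × 16 + 7  ⟹  7 = (1)·39 + (-2)·16
16 = 2 × 7 + 2  ⟹  2 = (-2)·39 + (5)·16
7 = 3 × 2 + 1  ⟹  1 = (7)·39 + (-17)·16
So (-17)·16 ≡ 1 (mod 39), i.e. 16^(-1) ≡ -17 ≡ 22 (mod 39).
Check: 16 × 22 = 352 ≡ 1 (mod 39)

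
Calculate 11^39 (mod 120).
11

Repeated squaring. Binary of 39 = 100111.
11^1 ≡ 11 (mod 120); 11^2 ≡ 1 (mod 120); 11^4 ≡ 1 (mod 120); 11^8 ≡ 1 (mod 120); 11^16 ≡ 1 (mod 120); 11^32 ≡ 1 (mod 120)
11^39 = 11^1 × 11^2 × 11^4 × 11^32 ≡ 11 (mod 120)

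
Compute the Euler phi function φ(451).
400

451 = 11 × 41
φ(n) = n × ∏(1 - 1/p) for each prime p dividing n
φ(451) = 451 × (1 - 1/11) × (1 - 1/41) = 400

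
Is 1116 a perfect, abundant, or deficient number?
abundant

Proper divisors of 1116: sum = 1 + 2 + 3 + 4 + 6 + 9 + 12 + 18 + ... + 186 + 279 + 372 + 558 (17 divisors) = 1796
Since 1796 > 1116, 1116 is abundant.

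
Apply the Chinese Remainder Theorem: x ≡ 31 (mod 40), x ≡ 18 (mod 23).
271

Using Chinese Remainder Theorem:
M = 40 × 23 = 920
M1 = 23, M2 = 40
y1 = 23^(-1) mod 40 = 7
y2 = 40^(-1) mod 23 = 19
x = (31×23×7 + 18×40×19) mod 920 = 271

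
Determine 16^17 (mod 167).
116

Repeated squaring. Binary of 17 = 10001.
16^1 ≡ 16 (mod 167); 16^2 ≡ 89 (mod 167); 16^4 ≡ 72 (mod 167); 16^8 ≡ 7 (mod 167); 16^16 ≡ 49 (mod 167)
16^17 = 16^1 × 16^16 ≡ 116 (mod 167)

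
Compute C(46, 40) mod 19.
9

Using Lucas' theorem:
Write n=46 and k=40 in base 19:
n in base 19: [2, 8]
k in base 19: [2, 2]
C(46,40) mod 19 = ∏ C(n_i, k_i) mod 19
Digit binomials (mod 19): C(2,2) = 1; C(8,2) = 28 ≡ 9
Product: 1 × 9 = 9 ≡ 9 (mod 19)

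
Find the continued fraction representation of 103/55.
[1; 1, 6, 1, 6]

Euclidean algorithm steps:
103 = 1 × 55 + 48
55 = 1 × 48 + 7
48 = 6 × 7 + 6
7 = 1 × 6 + 1
6 = 6 × 1 + 0
Continued fraction: [1; 1, 6, 1, 6]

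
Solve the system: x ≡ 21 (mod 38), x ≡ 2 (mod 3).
59

Using Chinese Remainder Theorem:
M = 38 × 3 = 114
M1 = 3, M2 = 38
y1 = 3^(-1) mod 38 = 13
y2 = 38^(-1) mod 3 = 2
x = (21×3×13 + 2×38×2) mod 114 = 59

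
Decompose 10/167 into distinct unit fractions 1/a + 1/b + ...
1/17 + 1/947 + 1/1344267 + 1/3614106190311

Greedy algorithm:
10/167: ceiling(167/10) = 17, use 1/17
3/2839: ceiling(2839/3) = 947, use 1/947
2/2688533: ceiling(2688533/2) = 1344267, use 1/1344267
1/3614106190311: ceiling(3614106190311/1) = 3614106190311, use 1/3614106190311
Result: 10/167 = 1/17 + 1/947 + 1/1344267 + 1/3614106190311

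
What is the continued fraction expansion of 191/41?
[4; 1, 1, 1, 13]

Euclidean algorithm steps:
191 = 4 × 41 + 27
41 = 1 × 27 + 14
27 = 1 × 14 + 13
14 = 1 × 13 + 1
13 = 13 × 1 + 0
Continued fraction: [4; 1, 1, 1, 13]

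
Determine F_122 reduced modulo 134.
25

Matrix identity: Q^n = [[F_(n+1), F_n], [F_n, F_(n-1)]] with Q = [[1,1],[1,0]].
n = 122 = 1111010₂. Square-and-multiply, entries mod 134:
Q^1 = [[1,1],[1,0]]
Q^3 = (Q^1)²·Q = [[3,2],[2,1]]
Q^7 = (Q^3)²·Q = [[21,13],[13,8]]
Q^15 = (Q^7)²·Q = [[49,74],[74,109]]
Q^30 = (Q^15)² = [[105,34],[34,71]]
Q^61 = (Q^30)²·Q = [[75,121],[121,88]]
Q^122 = (Q^61)² = [[32,25],[25,7]]
F_122 mod 134 = Q^122[0][1] = 25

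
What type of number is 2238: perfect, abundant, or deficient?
abundant

Proper divisors of 2238: sum = 1 + 2 + 3 + 6 + 373 + 746 + 1119 = 2250
Since 2250 > 2238, 2238 is abundant.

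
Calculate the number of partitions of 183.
896684817527

p(n) counts ways to write n as a sum of positive integers (order ignored).
Euler's pentagonal recurrence: p(k) = p(k-1) + p(k-2) - p(k-5) - p(k-7) + p(k-12) + p(k-15) - ... (offsets j(3j∓1)/2, signs ++--, p(0)=1, p(<0)=0).
DP table for k = 0..182: p(0)=1, p(1)=1, p(2)=2, p(3)=3, p(4)=5, p(5)=7, p(6)=11, p(7)=15, p(8)=22, p(9)=30, p(10)=42, p(11)=56, p(12)=77, p(13)=101, p(14)=135, p(15)=176, p(16)=231, p(17)=297, p(18)=385, p(19)=490, p(20)=627, p(21)=792, p(22)=1002, p(23)=1255, p(24)=1575, p(25)=1958, p(26)=2436, p(27)=3010, p(28)=3718, p(29)=4565, p(30)=5604, p(31)=6842, p(32)=8349, p(33)=10143, p(34)=12310, p(35)=14883, p(36)=17977, p(37)=21637, p(38)=26015, p(39)=31185, p(40)=37338, p(41)=44583, p(42)=53174, p(43)=63261, p(44)=75175, p(45)=89134, p(46)=105558, p(47)=124754, p(48)=147273, p(49)=173525, p(50)=204226, p(51)=239943, p(52)=281589, p(53)=329931, p(54)=386155, p(55)=451276, p(56)=526823, p(57)=614154, p(58)=715220, p(59)=831820, p(60)=966467, p(61)=1121505, p(62)=1300156, p(63)=1505499, p(64)=1741630, p(65)=2012558, p(66)=2323520, p(67)=2679689, p(68)=3087735, p(69)=3554345, p(70)=4087968, p(71)=4697205, p(72)=5392783, p(73)=6185689, p(74)=7089500, p(75)=8118264, p(76)=9289091, p(77)=10619863, p(78)=12132164, p(79)=13848650, p(80)=15796476, p(81)=18004327, p(82)=20506255, p(83)=23338469, p(84)=26543660, p(85)=30167357, p(86)=34262962, p(87)=38887673, p(88)=44108109, p(89)=49995925, p(90)=56634173, p(91)=64112359, p(92)=72533807, p(93)=82010177, p(94)=92669720, p(95)=104651419, p(96)=118114304, p(97)=133230930, p(98)=150198136, p(99)=169229875, p(100)=190569292, p(101)=214481126, p(102)=241265379, p(103)=271248950, p(104)=304801365, p(105)=342325709, p(106)=384276336, p(107)=431149389, p(108)=483502844, p(109)=541946240, p(110)=607163746, p(111)=679903203, p(112)=761002156, p(113)=851376628, p(114)=952050665, p(115)=1064144451, p(116)=1188908248, p(117)=1327710076, p(118)=1482074143, p(119)=1653668665, p(120)=1844349560, p(121)=2056148051, p(122)=2291320912, p(123)=2552338241, p(124)=2841940500, p(125)=3163127352, p(126)=3519222692, p(127)=3913864295, p(128)=4351078600, p(129)=4835271870, p(130)=5371315400, p(131)=5964539504, p(132)=6620830889, p(133)=7346629512, p(134)=8149040695, p(135)=9035836076, p(136)=10015581680, p(137)=11097645016, p(138)=12292341831, p(139)=13610949895, p(140)=15065878135, p(141)=16670689208, p(142)=18440293320, p(143)=20390982757, p(144)=22540654445, p(145)=24908858009, p(146)=27517052599, p(147)=30388671978, p(148)=33549419497, p(149)=37027355200, p(150)=40853235313, p(151)=45060624582, p(152)=49686288421, p(153)=54770336324, p(154)=60356673280, p(155)=66493182097, p(156)=73232243759, p(157)=80630964769, p(158)=88751778802, p(159)=97662728555, p(160)=107438159466, p(161)=118159068427, p(162)=129913904637, p(163)=142798995930, p(164)=156919475295, p(165)=172389800255, p(166)=189334822579, p(167)=207890420102, p(168)=228204732751, p(169)=250438925115, p(170)=274768617130, p(171)=301384802048, p(172)=330495499613, p(173)=362326859895, p(174)=397125074750, p(175)=435157697830, p(176)=476715857290, p(177)=522115831195, p(178)=571701605655, p(179)=625846753120, p(180)=684957390936, p(181)=749474411781, p(182)=819876908323.
Final step: p(183) = p(182) + p(181) - p(178) - p(176) + p(171) + p(168) - p(161) - p(157) + p(148) + p(143) - p(132) - p(126) + p(113) + p(106) - p(91) - p(83) + p(66) + p(57) - p(38) - p(28) + p(7)
= 819876908323 + 749474411781 - 571701605655 - 476715857290 + 301384802048 + 228204732751 - 118159068427 - 80630964769 + 33549419497 + 20390982757 - 6620830889 - 3519222692 + 851376628 + 384276336 - 64112359 - 23338469 + 2323520 + 614154 - 26015 - 3718 + 15
= 896684817527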